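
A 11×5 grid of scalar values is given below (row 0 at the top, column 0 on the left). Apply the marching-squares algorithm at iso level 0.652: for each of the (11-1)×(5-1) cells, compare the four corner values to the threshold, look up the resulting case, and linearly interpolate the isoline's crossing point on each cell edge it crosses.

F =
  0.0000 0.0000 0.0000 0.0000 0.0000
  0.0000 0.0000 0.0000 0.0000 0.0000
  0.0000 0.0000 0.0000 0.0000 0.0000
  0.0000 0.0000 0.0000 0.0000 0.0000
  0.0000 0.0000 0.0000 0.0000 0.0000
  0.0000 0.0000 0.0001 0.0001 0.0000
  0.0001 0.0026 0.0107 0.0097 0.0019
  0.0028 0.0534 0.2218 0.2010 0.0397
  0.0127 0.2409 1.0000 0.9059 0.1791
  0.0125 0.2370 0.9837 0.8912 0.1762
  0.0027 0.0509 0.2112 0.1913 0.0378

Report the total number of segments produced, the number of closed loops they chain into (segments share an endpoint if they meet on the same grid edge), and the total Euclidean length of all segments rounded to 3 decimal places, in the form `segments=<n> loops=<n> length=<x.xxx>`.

cell (7,1): code 0100 → (7.553,2.000)–(8.000,1.542)
cell (7,2): code 1100 → (7.640,3.000)–(7.553,2.000)
cell (7,3): code 1000 → (8.000,3.349)–(7.640,3.000)
cell (8,1): code 0110 → (8.000,1.542)–(9.000,1.556)
cell (8,3): code 1001 → (9.000,3.335)–(8.000,3.349)
cell (9,1): code 0010 → (9.000,1.556)–(9.429,2.000)
cell (9,2): code 0011 → (9.429,2.000)–(9.342,3.000)
cell (9,3): code 0001 → (9.342,3.000)–(9.000,3.335)
total: 8 segments, chained into 1 closed loop(s), length Σ = 6.246086

segments=8 loops=1 length=6.246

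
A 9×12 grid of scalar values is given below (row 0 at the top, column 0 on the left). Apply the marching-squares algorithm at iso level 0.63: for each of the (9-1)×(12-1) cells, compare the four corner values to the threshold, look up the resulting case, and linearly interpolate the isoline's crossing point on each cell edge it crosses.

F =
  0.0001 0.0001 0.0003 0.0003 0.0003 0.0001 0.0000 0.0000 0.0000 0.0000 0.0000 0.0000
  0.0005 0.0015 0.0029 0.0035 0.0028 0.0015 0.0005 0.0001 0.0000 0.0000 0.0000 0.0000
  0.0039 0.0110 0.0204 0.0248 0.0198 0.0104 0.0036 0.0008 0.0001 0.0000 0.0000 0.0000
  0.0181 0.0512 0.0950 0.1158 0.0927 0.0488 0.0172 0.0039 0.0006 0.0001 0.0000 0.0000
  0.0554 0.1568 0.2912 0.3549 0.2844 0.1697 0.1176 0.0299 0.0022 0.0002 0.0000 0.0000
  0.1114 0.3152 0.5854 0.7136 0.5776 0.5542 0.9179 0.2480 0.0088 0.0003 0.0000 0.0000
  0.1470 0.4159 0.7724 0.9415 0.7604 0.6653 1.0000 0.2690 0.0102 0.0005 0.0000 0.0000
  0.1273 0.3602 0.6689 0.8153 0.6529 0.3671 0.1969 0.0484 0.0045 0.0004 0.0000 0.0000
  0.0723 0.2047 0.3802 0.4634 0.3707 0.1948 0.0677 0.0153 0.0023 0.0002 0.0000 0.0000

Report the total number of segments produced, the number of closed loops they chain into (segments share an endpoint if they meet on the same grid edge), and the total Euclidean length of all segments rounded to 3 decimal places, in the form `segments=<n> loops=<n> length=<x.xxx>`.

segments=18 loops=1 length=13.853

cell (4,2): code 0100 → (4.767,3.000)–(5.000,2.348)
cell (4,3): code 1000 → (5.000,3.615)–(4.767,3.000)
cell (4,5): code 0100 → (4.640,6.000)–(5.000,5.208)
cell (4,6): code 1000 → (5.000,6.430)–(4.640,6.000)
cell (5,1): code 0100 → (5.239,2.000)–(6.000,1.601)
cell (5,2): code 1110 → (5.000,2.348)–(5.239,2.000)
cell (5,3): code 1101 → (5.287,4.000)–(5.000,3.615)
cell (5,4): code 1100 → (5.682,5.000)–(5.287,4.000)
cell (5,5): code 1110 → (5.000,5.208)–(5.682,5.000)
cell (5,6): code 1001 → (6.000,6.506)–(5.000,6.430)
cell (6,1): code 0110 → (6.000,1.601)–(7.000,1.874)
cell (6,4): code 1011 → (7.000,4.080)–(6.118,5.000)
cell (6,5): code 0011 → (6.118,5.000)–(6.461,6.000)
cell (6,6): code 0001 → (6.461,6.000)–(6.000,6.506)
cell (7,1): code 0010 → (7.000,1.874)–(7.135,2.000)
cell (7,2): code 0011 → (7.135,2.000)–(7.527,3.000)
cell (7,3): code 0011 → (7.527,3.000)–(7.081,4.000)
cell (7,4): code 0001 → (7.081,4.000)–(7.000,4.080)
total: 18 segments, chained into 1 closed loop(s), length Σ = 13.853026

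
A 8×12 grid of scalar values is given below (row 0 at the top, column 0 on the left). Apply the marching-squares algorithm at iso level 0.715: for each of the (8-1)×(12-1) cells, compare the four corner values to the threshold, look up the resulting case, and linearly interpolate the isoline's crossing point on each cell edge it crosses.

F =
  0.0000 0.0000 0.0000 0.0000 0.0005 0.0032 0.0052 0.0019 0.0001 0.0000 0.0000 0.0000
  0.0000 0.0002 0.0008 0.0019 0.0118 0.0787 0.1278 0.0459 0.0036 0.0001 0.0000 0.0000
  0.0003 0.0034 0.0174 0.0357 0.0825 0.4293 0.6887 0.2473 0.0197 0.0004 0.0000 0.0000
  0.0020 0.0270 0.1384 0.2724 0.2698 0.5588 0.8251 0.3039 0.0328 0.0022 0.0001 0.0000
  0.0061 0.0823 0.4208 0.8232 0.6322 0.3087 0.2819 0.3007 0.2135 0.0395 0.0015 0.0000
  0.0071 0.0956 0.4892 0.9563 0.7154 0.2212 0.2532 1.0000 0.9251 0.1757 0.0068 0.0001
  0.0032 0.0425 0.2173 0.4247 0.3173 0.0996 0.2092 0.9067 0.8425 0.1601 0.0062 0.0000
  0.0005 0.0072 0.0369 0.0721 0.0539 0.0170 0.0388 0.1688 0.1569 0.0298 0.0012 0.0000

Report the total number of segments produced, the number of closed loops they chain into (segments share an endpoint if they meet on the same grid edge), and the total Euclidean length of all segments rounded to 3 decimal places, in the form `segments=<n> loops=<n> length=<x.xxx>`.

cell (2,5): code 0100 → (2.193,6.000)–(3.000,5.587)
cell (2,6): code 1000 → (3.000,6.211)–(2.193,6.000)
cell (3,2): code 0100 → (3.804,3.000)–(4.000,2.731)
cell (3,3): code 1000 → (4.000,3.566)–(3.804,3.000)
cell (3,5): code 0010 → (3.000,5.587)–(3.203,6.000)
cell (3,6): code 0001 → (3.203,6.000)–(3.000,6.211)
cell (4,2): code 0110 → (4.000,2.731)–(5.000,2.483)
cell (4,3): code 1101 → (4.995,4.000)–(4.000,3.566)
cell (4,4): code 1000 → (5.000,4.001)–(4.995,4.000)
cell (4,6): code 0100 → (4.592,7.000)–(5.000,6.618)
cell (4,7): code 1100 → (4.705,8.000)–(4.592,7.000)
cell (4,8): code 1000 → (5.000,8.280)–(4.705,8.000)
cell (5,2): code 0010 → (5.000,2.483)–(5.454,3.000)
cell (5,3): code 0011 → (5.454,3.000)–(5.001,4.000)
cell (5,4): code 0001 → (5.001,4.000)–(5.000,4.001)
cell (5,6): code 0110 → (5.000,6.618)–(6.000,6.725)
cell (5,8): code 1001 → (6.000,8.187)–(5.000,8.280)
cell (6,6): code 0010 → (6.000,6.725)–(6.260,7.000)
cell (6,7): code 0011 → (6.260,7.000)–(6.186,8.000)
cell (6,8): code 0001 → (6.186,8.000)–(6.000,8.187)
total: 20 segments, chained into 3 closed loop(s), length Σ = 12.960785

segments=20 loops=3 length=12.961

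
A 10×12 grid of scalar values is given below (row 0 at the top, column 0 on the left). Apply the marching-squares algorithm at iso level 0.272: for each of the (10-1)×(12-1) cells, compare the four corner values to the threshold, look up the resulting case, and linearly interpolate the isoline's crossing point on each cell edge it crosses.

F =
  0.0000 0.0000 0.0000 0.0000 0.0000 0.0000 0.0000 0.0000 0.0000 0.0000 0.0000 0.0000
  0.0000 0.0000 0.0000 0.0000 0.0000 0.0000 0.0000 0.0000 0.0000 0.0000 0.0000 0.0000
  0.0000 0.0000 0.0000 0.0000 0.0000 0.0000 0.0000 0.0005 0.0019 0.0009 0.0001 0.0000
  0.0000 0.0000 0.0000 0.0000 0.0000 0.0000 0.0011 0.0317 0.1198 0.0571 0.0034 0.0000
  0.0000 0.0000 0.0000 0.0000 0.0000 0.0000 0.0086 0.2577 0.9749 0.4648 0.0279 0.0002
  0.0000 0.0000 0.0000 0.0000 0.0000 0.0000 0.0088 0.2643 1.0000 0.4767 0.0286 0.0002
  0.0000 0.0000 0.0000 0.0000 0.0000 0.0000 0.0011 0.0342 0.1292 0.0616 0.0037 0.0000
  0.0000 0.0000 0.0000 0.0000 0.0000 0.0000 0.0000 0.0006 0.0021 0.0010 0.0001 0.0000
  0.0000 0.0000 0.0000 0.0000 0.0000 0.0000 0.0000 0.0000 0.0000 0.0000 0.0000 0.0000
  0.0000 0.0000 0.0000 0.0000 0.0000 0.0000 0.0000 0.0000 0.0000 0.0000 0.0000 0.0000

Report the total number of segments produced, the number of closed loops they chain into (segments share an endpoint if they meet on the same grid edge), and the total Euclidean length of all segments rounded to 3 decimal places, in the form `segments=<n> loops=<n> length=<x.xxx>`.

cell (3,7): code 0100 → (3.178,8.000)–(4.000,7.020)
cell (3,8): code 1100 → (3.527,9.000)–(3.178,8.000)
cell (3,9): code 1000 → (4.000,9.441)–(3.527,9.000)
cell (4,7): code 0110 → (4.000,7.020)–(5.000,7.010)
cell (4,9): code 1001 → (5.000,9.457)–(4.000,9.441)
cell (5,7): code 0010 → (5.000,7.010)–(5.836,8.000)
cell (5,8): code 0011 → (5.836,8.000)–(5.493,9.000)
cell (5,9): code 0001 → (5.493,9.000)–(5.000,9.457)
total: 8 segments, chained into 1 closed loop(s), length Σ = 8.010087

segments=8 loops=1 length=8.010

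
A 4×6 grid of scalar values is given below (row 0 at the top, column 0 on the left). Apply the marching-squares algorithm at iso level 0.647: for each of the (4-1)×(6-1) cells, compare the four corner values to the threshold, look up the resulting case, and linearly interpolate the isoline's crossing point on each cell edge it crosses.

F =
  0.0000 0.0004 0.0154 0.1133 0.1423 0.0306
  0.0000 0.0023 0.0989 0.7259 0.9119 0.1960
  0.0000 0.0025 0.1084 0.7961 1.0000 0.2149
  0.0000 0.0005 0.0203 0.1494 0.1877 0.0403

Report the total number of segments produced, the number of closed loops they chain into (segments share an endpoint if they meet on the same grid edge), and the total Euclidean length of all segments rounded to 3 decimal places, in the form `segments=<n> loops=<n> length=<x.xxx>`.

cell (0,2): code 0100 → (0.871,3.000)–(1.000,2.874)
cell (0,3): code 1100 → (0.656,4.000)–(0.871,3.000)
cell (0,4): code 1000 → (1.000,4.370)–(0.656,4.000)
cell (1,2): code 0110 → (1.000,2.874)–(2.000,2.783)
cell (1,4): code 1001 → (2.000,4.450)–(1.000,4.370)
cell (2,2): code 0010 → (2.000,2.783)–(2.231,3.000)
cell (2,3): code 0011 → (2.231,3.000)–(2.435,4.000)
cell (2,4): code 0001 → (2.435,4.000)–(2.000,4.450)
total: 8 segments, chained into 1 closed loop(s), length Σ = 5.678052

segments=8 loops=1 length=5.678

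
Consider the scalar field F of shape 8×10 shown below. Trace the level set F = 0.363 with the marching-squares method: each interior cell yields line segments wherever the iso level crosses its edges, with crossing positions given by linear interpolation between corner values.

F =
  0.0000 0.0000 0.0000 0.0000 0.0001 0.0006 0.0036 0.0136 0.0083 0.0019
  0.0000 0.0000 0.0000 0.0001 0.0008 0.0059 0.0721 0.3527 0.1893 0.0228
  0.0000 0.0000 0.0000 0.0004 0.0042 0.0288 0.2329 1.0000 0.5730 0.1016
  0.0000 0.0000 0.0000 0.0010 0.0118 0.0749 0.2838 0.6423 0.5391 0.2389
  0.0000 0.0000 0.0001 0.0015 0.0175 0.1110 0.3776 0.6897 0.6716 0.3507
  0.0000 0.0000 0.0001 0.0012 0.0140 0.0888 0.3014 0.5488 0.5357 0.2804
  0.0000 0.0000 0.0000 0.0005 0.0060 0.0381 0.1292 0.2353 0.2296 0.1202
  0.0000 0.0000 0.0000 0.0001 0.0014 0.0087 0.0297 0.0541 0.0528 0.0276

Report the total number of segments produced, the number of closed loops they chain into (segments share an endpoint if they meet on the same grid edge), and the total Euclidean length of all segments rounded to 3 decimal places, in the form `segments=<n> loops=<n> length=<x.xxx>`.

cell (1,6): code 0100 → (1.016,7.000)–(2.000,6.170)
cell (1,7): code 1100 → (1.453,8.000)–(1.016,7.000)
cell (1,8): code 1000 → (2.000,8.445)–(1.453,8.000)
cell (2,6): code 0110 → (2.000,6.170)–(3.000,6.221)
cell (2,8): code 1001 → (3.000,8.587)–(2.000,8.445)
cell (3,5): code 0100 → (3.844,6.000)–(4.000,5.945)
cell (3,6): code 1110 → (3.000,6.221)–(3.844,6.000)
cell (3,8): code 1001 → (4.000,8.962)–(3.000,8.587)
cell (4,5): code 0010 → (4.000,5.945)–(4.192,6.000)
cell (4,6): code 0111 → (4.192,6.000)–(5.000,6.249)
cell (4,8): code 1001 → (5.000,8.676)–(4.000,8.962)
cell (5,6): code 0010 → (5.000,6.249)–(5.593,7.000)
cell (5,7): code 0011 → (5.593,7.000)–(5.564,8.000)
cell (5,8): code 0001 → (5.564,8.000)–(5.000,8.676)
total: 14 segments, chained into 1 closed loop(s), length Σ = 12.124557

segments=14 loops=1 length=12.125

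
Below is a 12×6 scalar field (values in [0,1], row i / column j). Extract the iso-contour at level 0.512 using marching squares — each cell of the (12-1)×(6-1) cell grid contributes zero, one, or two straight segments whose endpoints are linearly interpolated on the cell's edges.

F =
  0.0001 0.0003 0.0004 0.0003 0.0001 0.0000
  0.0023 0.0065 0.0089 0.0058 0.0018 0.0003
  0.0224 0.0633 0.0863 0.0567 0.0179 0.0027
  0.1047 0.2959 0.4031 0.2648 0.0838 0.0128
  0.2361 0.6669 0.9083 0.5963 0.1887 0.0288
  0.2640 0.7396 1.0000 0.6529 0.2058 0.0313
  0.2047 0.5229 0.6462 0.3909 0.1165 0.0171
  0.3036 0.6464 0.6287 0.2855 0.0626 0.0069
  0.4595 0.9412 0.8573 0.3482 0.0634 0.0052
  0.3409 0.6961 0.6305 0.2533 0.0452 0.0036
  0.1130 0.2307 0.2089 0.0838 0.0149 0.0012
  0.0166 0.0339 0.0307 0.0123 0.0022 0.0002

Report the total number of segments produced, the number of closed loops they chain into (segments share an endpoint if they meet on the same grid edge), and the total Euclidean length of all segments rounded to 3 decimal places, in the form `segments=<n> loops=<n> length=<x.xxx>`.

segments=18 loops=1 length=15.932

cell (3,0): code 0100 → (3.582,1.000)–(4.000,0.640)
cell (3,1): code 1100 → (3.216,2.000)–(3.582,1.000)
cell (3,2): code 1100 → (3.746,3.000)–(3.216,2.000)
cell (3,3): code 1000 → (4.000,3.207)–(3.746,3.000)
cell (4,0): code 0110 → (4.000,0.640)–(5.000,0.521)
cell (4,3): code 1001 → (5.000,3.315)–(4.000,3.207)
cell (5,0): code 0110 → (5.000,0.521)–(6.000,0.966)
cell (5,2): code 1011 → (6.000,2.526)–(5.538,3.000)
cell (5,3): code 0001 → (5.538,3.000)–(5.000,3.315)
cell (6,0): code 0110 → (6.000,0.966)–(7.000,0.608)
cell (6,2): code 1001 → (7.000,2.340)–(6.000,2.526)
cell (7,0): code 0110 → (7.000,0.608)–(8.000,0.109)
cell (7,2): code 1001 → (8.000,2.678)–(7.000,2.340)
cell (8,0): code 0110 → (8.000,0.109)–(9.000,0.482)
cell (8,2): code 1001 → (9.000,2.314)–(8.000,2.678)
cell (9,0): code 0010 → (9.000,0.482)–(9.396,1.000)
cell (9,1): code 0011 → (9.396,1.000)–(9.281,2.000)
cell (9,2): code 0001 → (9.281,2.000)–(9.000,2.314)
total: 18 segments, chained into 1 closed loop(s), length Σ = 15.932484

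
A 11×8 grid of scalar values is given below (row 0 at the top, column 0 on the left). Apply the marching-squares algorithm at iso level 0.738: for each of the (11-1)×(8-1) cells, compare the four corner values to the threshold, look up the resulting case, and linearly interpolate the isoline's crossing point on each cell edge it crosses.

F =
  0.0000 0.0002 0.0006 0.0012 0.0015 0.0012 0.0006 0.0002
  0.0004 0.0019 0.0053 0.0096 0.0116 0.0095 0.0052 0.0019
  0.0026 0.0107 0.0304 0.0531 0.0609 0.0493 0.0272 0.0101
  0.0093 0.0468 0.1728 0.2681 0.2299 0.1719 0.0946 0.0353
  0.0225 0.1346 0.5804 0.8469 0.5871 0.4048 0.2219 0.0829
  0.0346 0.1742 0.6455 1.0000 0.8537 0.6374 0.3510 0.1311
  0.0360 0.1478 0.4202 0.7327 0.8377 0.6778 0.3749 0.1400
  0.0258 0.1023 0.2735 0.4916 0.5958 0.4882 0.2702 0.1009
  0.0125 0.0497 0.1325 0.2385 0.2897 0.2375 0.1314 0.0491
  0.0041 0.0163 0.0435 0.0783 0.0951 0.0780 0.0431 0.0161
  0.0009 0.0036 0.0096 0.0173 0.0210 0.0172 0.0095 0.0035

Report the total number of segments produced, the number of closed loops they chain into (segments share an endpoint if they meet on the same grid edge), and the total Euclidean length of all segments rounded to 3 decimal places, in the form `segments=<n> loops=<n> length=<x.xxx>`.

cell (3,2): code 0100 → (3.812,3.000)–(4.000,2.591)
cell (3,3): code 1000 → (4.000,3.419)–(3.812,3.000)
cell (4,2): code 0110 → (4.000,2.591)–(5.000,2.261)
cell (4,3): code 1101 → (4.566,4.000)–(4.000,3.419)
cell (4,4): code 1000 → (5.000,4.535)–(4.566,4.000)
cell (5,2): code 0010 → (5.000,2.261)–(5.980,3.000)
cell (5,3): code 0111 → (5.980,3.000)–(6.000,3.050)
cell (5,4): code 1001 → (6.000,4.624)–(5.000,4.535)
cell (6,3): code 0010 → (6.000,3.050)–(6.412,4.000)
cell (6,4): code 0001 → (6.412,4.000)–(6.000,4.624)
total: 10 segments, chained into 1 closed loop(s), length Σ = 7.530602

segments=10 loops=1 length=7.531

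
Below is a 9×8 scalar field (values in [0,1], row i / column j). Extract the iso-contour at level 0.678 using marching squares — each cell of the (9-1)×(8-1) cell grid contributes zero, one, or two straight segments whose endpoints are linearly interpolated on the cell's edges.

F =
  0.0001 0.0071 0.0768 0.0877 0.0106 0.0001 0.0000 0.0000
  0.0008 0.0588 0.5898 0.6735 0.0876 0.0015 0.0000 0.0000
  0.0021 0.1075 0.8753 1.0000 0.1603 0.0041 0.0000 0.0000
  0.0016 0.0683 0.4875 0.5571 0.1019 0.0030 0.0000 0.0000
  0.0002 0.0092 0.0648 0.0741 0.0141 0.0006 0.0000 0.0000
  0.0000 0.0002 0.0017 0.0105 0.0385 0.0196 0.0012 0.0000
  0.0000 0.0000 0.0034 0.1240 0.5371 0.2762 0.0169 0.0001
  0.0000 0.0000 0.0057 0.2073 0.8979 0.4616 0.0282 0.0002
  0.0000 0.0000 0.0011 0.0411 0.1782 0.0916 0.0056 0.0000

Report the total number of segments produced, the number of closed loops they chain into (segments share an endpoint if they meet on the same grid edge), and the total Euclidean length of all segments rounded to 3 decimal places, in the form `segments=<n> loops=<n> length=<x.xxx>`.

cell (1,1): code 0100 → (1.309,2.000)–(2.000,1.743)
cell (1,2): code 1100 → (1.014,3.000)–(1.309,2.000)
cell (1,3): code 1000 → (2.000,3.383)–(1.014,3.000)
cell (2,1): code 0010 → (2.000,1.743)–(2.509,2.000)
cell (2,2): code 0011 → (2.509,2.000)–(2.727,3.000)
cell (2,3): code 0001 → (2.727,3.000)–(2.000,3.383)
cell (6,3): code 0100 → (6.391,4.000)–(7.000,3.682)
cell (6,4): code 1000 → (7.000,4.504)–(6.391,4.000)
cell (7,3): code 0010 → (7.000,3.682)–(7.306,4.000)
cell (7,4): code 0001 → (7.306,4.000)–(7.000,4.504)
total: 10 segments, chained into 2 closed loop(s), length Σ = 7.762792

segments=10 loops=2 length=7.763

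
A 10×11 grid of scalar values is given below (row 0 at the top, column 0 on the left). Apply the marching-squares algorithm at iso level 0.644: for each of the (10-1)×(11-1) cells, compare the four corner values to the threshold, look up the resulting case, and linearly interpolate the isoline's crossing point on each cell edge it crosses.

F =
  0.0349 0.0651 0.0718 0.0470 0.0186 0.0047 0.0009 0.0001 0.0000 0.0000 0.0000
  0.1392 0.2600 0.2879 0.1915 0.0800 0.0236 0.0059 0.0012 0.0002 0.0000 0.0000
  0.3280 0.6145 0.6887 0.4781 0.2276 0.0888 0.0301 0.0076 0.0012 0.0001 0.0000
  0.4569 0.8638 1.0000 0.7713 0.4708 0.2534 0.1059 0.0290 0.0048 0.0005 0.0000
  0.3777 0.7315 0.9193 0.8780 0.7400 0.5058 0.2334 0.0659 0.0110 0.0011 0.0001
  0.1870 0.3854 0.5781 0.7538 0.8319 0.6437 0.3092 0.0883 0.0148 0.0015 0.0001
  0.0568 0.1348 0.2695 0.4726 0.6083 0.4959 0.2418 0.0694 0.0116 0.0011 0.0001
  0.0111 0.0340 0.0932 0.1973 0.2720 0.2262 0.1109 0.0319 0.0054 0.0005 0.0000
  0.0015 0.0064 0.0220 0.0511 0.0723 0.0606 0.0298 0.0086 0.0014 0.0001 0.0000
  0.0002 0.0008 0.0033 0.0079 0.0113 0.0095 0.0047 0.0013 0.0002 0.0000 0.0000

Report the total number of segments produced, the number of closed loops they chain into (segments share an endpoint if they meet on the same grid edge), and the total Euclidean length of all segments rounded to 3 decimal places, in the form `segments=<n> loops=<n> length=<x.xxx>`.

cell (1,1): code 0100 → (1.888,2.000)–(2.000,1.398)
cell (1,2): code 1000 → (2.000,2.212)–(1.888,2.000)
cell (2,0): code 0100 → (2.118,1.000)–(3.000,0.460)
cell (2,1): code 1110 → (2.000,1.398)–(2.118,1.000)
cell (2,2): code 1101 → (2.566,3.000)–(2.000,2.212)
cell (2,3): code 1000 → (3.000,3.424)–(2.566,3.000)
cell (3,0): code 0110 → (3.000,0.460)–(4.000,0.753)
cell (3,3): code 1101 → (3.643,4.000)–(3.000,3.424)
cell (3,4): code 1000 → (4.000,4.410)–(3.643,4.000)
cell (4,0): code 0010 → (4.000,0.753)–(4.253,1.000)
cell (4,1): code 0011 → (4.253,1.000)–(4.807,2.000)
cell (4,2): code 0111 → (4.807,2.000)–(5.000,2.375)
cell (4,4): code 1001 → (5.000,4.998)–(4.000,4.410)
cell (5,2): code 0010 → (5.000,2.375)–(5.390,3.000)
cell (5,3): code 0011 → (5.390,3.000)–(5.840,4.000)
cell (5,4): code 0001 → (5.840,4.000)–(5.000,4.998)
total: 16 segments, chained into 1 closed loop(s), length Σ = 12.544350

segments=16 loops=1 length=12.544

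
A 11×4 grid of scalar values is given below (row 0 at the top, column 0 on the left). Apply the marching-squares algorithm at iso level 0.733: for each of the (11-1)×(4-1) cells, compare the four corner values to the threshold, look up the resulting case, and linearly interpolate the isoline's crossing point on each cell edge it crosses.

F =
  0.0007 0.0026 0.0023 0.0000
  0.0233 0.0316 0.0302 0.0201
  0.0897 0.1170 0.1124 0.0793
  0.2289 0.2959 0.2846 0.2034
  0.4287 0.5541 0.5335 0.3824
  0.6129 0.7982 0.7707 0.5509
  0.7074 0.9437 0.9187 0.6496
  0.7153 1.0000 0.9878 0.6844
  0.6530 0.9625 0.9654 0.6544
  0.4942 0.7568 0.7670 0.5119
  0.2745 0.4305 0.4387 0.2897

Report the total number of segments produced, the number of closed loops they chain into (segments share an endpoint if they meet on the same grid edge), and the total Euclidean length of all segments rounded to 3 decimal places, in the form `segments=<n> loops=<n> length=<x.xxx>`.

cell (4,0): code 0100 → (4.733,1.000)–(5.000,0.648)
cell (4,1): code 1100 → (4.841,2.000)–(4.733,1.000)
cell (4,2): code 1000 → (5.000,2.172)–(4.841,2.000)
cell (5,0): code 0110 → (5.000,0.648)–(6.000,0.108)
cell (5,2): code 1001 → (6.000,2.690)–(5.000,2.172)
cell (6,0): code 0110 → (6.000,0.108)–(7.000,0.062)
cell (6,2): code 1001 → (7.000,2.840)–(6.000,2.690)
cell (7,0): code 0110 → (7.000,0.062)–(8.000,0.258)
cell (7,2): code 1001 → (8.000,2.747)–(7.000,2.840)
cell (8,0): code 0110 → (8.000,0.258)–(9.000,0.909)
cell (8,2): code 1001 → (9.000,2.133)–(8.000,2.747)
cell (9,0): code 0010 → (9.000,0.909)–(9.073,1.000)
cell (9,1): code 0011 → (9.073,1.000)–(9.104,2.000)
cell (9,2): code 0001 → (9.104,2.000)–(9.000,2.133)
total: 14 segments, chained into 1 closed loop(s), length Σ = 11.632061

segments=14 loops=1 length=11.632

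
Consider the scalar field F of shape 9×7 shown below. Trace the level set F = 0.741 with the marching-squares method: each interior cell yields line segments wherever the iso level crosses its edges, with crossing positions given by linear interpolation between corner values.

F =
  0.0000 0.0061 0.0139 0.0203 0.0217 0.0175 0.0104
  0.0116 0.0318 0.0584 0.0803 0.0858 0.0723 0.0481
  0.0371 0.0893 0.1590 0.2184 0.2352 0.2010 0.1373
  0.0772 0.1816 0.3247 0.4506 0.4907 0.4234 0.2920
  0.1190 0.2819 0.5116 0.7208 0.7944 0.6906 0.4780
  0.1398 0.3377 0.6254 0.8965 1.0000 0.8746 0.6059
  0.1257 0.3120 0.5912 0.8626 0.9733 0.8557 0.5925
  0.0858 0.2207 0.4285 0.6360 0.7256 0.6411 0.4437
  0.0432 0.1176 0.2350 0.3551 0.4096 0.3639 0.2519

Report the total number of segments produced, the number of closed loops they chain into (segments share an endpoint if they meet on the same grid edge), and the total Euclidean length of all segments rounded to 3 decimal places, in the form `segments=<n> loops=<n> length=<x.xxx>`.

segments=12 loops=1 length=9.634

cell (3,3): code 0100 → (3.824,4.000)–(4.000,3.274)
cell (3,4): code 1000 → (4.000,4.514)–(3.824,4.000)
cell (4,2): code 0100 → (4.115,3.000)–(5.000,2.426)
cell (4,3): code 1110 → (4.000,3.274)–(4.115,3.000)
cell (4,4): code 1101 → (4.274,5.000)–(4.000,4.514)
cell (4,5): code 1000 → (5.000,5.497)–(4.274,5.000)
cell (5,2): code 0110 → (5.000,2.426)–(6.000,2.552)
cell (5,5): code 1001 → (6.000,5.436)–(5.000,5.497)
cell (6,2): code 0010 → (6.000,2.552)–(6.537,3.000)
cell (6,3): code 0011 → (6.537,3.000)–(6.938,4.000)
cell (6,4): code 0011 → (6.938,4.000)–(6.534,5.000)
cell (6,5): code 0001 → (6.534,5.000)–(6.000,5.436)
total: 12 segments, chained into 1 closed loop(s), length Σ = 9.634122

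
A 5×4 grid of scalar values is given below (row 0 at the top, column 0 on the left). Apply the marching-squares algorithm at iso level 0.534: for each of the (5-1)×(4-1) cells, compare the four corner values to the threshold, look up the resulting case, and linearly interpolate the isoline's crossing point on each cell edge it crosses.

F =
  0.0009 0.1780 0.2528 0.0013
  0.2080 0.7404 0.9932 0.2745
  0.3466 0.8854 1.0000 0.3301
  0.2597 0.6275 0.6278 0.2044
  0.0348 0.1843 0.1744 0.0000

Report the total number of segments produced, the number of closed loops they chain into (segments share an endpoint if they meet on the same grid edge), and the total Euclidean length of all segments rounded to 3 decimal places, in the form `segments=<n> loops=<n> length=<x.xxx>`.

segments=10 loops=1 length=8.308

cell (0,0): code 0100 → (0.633,1.000)–(1.000,0.612)
cell (0,1): code 1100 → (0.380,2.000)–(0.633,1.000)
cell (0,2): code 1000 → (1.000,2.639)–(0.380,2.000)
cell (1,0): code 0110 → (1.000,0.612)–(2.000,0.348)
cell (1,2): code 1001 → (2.000,2.696)–(1.000,2.639)
cell (2,0): code 0110 → (2.000,0.348)–(3.000,0.746)
cell (2,2): code 1001 → (3.000,2.222)–(2.000,2.696)
cell (3,0): code 0010 → (3.000,0.746)–(3.211,1.000)
cell (3,1): code 0011 → (3.211,1.000)–(3.207,2.000)
cell (3,2): code 0001 → (3.207,2.000)–(3.000,2.222)
total: 10 segments, chained into 1 closed loop(s), length Σ = 8.308283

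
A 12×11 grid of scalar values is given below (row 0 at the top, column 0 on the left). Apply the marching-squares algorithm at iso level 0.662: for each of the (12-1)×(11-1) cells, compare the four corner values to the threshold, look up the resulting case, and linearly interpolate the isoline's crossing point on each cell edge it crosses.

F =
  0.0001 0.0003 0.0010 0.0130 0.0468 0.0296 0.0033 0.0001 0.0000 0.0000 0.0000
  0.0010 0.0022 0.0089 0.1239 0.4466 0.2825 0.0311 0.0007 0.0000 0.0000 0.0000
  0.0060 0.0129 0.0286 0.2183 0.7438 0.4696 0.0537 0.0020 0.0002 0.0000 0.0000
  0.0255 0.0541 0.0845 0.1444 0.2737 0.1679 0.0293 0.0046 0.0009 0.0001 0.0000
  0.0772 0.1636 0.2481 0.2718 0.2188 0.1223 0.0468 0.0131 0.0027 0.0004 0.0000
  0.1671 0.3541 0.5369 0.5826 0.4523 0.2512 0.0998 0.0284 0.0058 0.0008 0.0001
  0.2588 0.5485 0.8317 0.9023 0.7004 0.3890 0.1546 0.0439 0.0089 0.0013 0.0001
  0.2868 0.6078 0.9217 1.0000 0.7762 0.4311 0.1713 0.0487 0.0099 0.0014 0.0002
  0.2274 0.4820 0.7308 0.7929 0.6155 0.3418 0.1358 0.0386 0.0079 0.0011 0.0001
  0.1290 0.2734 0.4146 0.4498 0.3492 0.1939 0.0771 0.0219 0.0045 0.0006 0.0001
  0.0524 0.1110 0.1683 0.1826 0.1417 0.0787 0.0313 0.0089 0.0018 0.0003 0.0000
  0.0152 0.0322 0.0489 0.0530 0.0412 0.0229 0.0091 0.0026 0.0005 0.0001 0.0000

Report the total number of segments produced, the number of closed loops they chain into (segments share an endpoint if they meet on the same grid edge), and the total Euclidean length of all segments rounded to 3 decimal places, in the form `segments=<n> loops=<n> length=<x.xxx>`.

cell (1,3): code 0100 → (1.725,4.000)–(2.000,3.844)
cell (1,4): code 1000 → (2.000,4.298)–(1.725,4.000)
cell (2,3): code 0010 → (2.000,3.844)–(2.174,4.000)
cell (2,4): code 0001 → (2.174,4.000)–(2.000,4.298)
cell (5,1): code 0100 → (5.424,2.000)–(6.000,1.401)
cell (5,2): code 1100 → (5.248,3.000)–(5.424,2.000)
cell (5,3): code 1100 → (5.845,4.000)–(5.248,3.000)
cell (5,4): code 1000 → (6.000,4.123)–(5.845,4.000)
cell (6,1): code 0110 → (6.000,1.401)–(7.000,1.173)
cell (6,4): code 1001 → (7.000,4.331)–(6.000,4.123)
cell (7,1): code 0110 → (7.000,1.173)–(8.000,1.723)
cell (7,3): code 1011 → (8.000,3.738)–(7.711,4.000)
cell (7,4): code 0001 → (7.711,4.000)–(7.000,4.331)
cell (8,1): code 0010 → (8.000,1.723)–(8.218,2.000)
cell (8,2): code 0011 → (8.218,2.000)–(8.382,3.000)
cell (8,3): code 0001 → (8.382,3.000)–(8.000,3.738)
total: 16 segments, chained into 2 closed loop(s), length Σ = 11.068604

segments=16 loops=2 length=11.069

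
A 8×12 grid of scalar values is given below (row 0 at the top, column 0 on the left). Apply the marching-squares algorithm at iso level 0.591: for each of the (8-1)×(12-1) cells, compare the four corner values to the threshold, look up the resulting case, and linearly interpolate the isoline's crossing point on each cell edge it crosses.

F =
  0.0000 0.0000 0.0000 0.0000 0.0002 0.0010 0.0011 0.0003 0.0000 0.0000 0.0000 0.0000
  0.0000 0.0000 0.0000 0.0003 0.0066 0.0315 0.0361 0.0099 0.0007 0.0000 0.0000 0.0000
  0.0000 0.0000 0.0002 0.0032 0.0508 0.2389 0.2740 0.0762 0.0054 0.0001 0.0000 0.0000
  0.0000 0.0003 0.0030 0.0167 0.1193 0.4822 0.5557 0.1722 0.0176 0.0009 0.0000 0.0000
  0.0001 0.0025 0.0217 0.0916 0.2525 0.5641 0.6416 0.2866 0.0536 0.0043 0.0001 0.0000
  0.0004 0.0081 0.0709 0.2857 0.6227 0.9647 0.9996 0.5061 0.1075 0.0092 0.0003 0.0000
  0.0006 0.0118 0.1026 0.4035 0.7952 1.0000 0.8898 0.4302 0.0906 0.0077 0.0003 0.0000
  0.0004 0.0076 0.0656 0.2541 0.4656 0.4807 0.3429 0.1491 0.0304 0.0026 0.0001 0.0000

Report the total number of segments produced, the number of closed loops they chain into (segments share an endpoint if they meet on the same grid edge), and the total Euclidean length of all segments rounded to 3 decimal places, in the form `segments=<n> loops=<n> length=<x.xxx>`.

segments=12 loops=1 length=10.294

cell (3,5): code 0100 → (3.411,6.000)–(4.000,5.347)
cell (3,6): code 1000 → (4.000,6.143)–(3.411,6.000)
cell (4,3): code 0100 → (4.914,4.000)–(5.000,3.906)
cell (4,4): code 1100 → (4.067,5.000)–(4.914,4.000)
cell (4,5): code 1110 → (4.000,5.347)–(4.067,5.000)
cell (4,6): code 1001 → (5.000,6.828)–(4.000,6.143)
cell (5,3): code 0110 → (5.000,3.906)–(6.000,3.479)
cell (5,6): code 1001 → (6.000,6.650)–(5.000,6.828)
cell (6,3): code 0010 → (6.000,3.479)–(6.620,4.000)
cell (6,4): code 0011 → (6.620,4.000)–(6.788,5.000)
cell (6,5): code 0011 → (6.788,5.000)–(6.546,6.000)
cell (6,6): code 0001 → (6.546,6.000)–(6.000,6.650)
total: 12 segments, chained into 1 closed loop(s), length Σ = 10.293910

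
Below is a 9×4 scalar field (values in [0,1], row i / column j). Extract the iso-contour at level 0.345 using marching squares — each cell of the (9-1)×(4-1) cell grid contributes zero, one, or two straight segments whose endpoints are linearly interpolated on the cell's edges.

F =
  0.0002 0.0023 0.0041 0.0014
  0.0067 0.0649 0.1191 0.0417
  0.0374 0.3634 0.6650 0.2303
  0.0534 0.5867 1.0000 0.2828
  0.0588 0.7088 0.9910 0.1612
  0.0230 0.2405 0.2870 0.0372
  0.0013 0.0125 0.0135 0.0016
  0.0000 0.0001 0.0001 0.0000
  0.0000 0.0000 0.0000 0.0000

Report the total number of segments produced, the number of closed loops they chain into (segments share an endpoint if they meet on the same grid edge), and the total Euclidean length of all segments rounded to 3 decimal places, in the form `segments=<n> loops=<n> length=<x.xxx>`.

cell (1,0): code 0100 → (1.938,1.000)–(2.000,0.944)
cell (1,1): code 1100 → (1.414,2.000)–(1.938,1.000)
cell (1,2): code 1000 → (2.000,2.736)–(1.414,2.000)
cell (2,0): code 0110 → (2.000,0.944)–(3.000,0.547)
cell (2,2): code 1001 → (3.000,2.913)–(2.000,2.736)
cell (3,0): code 0110 → (3.000,0.547)–(4.000,0.440)
cell (3,2): code 1001 → (4.000,2.779)–(3.000,2.913)
cell (4,0): code 0010 → (4.000,0.440)–(4.777,1.000)
cell (4,1): code 0011 → (4.777,1.000)–(4.918,2.000)
cell (4,2): code 0001 → (4.918,2.000)–(4.000,2.779)
total: 10 segments, chained into 1 closed loop(s), length Σ = 9.430616

segments=10 loops=1 length=9.431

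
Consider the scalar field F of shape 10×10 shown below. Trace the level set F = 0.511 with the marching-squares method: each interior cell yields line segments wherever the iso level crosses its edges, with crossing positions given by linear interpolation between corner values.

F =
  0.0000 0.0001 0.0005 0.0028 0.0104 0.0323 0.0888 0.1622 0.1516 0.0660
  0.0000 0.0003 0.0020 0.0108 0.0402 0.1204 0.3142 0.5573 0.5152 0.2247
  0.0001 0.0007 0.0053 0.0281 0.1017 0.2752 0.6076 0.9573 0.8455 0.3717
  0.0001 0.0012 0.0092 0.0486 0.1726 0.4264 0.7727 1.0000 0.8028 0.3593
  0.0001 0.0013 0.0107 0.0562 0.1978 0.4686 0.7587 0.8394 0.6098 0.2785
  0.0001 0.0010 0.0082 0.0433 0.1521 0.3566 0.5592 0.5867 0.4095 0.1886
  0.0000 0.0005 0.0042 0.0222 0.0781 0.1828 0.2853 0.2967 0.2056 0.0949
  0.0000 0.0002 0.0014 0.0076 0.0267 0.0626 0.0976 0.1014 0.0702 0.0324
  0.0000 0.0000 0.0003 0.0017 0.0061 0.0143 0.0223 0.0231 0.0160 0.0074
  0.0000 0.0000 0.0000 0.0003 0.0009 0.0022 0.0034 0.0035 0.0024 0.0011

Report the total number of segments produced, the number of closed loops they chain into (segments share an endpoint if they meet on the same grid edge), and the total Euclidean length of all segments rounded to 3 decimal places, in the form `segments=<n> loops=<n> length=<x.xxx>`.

cell (0,6): code 0100 → (0.883,7.000)–(1.000,6.810)
cell (0,7): code 1100 → (0.988,8.000)–(0.883,7.000)
cell (0,8): code 1000 → (1.000,8.014)–(0.988,8.000)
cell (1,5): code 0100 → (1.671,6.000)–(2.000,5.709)
cell (1,6): code 1110 → (1.000,6.810)–(1.671,6.000)
cell (1,8): code 1001 → (2.000,8.706)–(1.000,8.014)
cell (2,5): code 0110 → (2.000,5.709)–(3.000,5.244)
cell (2,8): code 1001 → (3.000,8.658)–(2.000,8.706)
cell (3,5): code 0110 → (3.000,5.244)–(4.000,5.146)
cell (3,8): code 1001 → (4.000,8.298)–(3.000,8.658)
cell (4,5): code 0110 → (4.000,5.146)–(5.000,5.762)
cell (4,7): code 1011 → (5.000,7.427)–(4.493,8.000)
cell (4,8): code 0001 → (4.493,8.000)–(4.000,8.298)
cell (5,5): code 0010 → (5.000,5.762)–(5.176,6.000)
cell (5,6): code 0011 → (5.176,6.000)–(5.261,7.000)
cell (5,7): code 0001 → (5.261,7.000)–(5.000,7.427)
total: 16 segments, chained into 1 closed loop(s), length Σ = 12.441361

segments=16 loops=1 length=12.441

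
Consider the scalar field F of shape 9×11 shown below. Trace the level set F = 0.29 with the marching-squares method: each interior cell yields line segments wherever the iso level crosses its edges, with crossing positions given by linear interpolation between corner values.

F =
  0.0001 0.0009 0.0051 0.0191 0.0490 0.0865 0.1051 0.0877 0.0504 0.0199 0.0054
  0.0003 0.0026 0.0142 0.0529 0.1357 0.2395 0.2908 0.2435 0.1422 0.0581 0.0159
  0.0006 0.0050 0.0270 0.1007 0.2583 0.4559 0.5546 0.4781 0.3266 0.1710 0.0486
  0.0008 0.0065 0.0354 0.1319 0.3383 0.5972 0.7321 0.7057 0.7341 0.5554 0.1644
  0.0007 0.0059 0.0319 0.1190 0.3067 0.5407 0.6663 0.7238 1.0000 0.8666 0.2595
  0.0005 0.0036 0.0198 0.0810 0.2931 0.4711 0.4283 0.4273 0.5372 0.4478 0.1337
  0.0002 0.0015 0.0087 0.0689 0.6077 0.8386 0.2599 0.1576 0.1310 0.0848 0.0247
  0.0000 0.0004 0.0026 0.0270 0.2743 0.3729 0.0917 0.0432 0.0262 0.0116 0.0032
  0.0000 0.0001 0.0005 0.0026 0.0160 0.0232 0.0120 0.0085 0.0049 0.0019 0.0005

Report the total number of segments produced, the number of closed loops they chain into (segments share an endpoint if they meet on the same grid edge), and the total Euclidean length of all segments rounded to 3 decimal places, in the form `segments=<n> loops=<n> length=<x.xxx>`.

cell (0,5): code 0100 → (0.996,6.000)–(1.000,5.984)
cell (0,6): code 1000 → (1.000,6.017)–(0.996,6.000)
cell (1,4): code 0100 → (1.233,5.000)–(2.000,4.160)
cell (1,5): code 1110 → (1.000,5.984)–(1.233,5.000)
cell (1,6): code 1101 → (1.198,7.000)–(1.000,6.017)
cell (1,7): code 1100 → (1.802,8.000)–(1.198,7.000)
cell (1,8): code 1000 → (2.000,8.235)–(1.802,8.000)
cell (2,3): code 0100 → (2.396,4.000)–(3.000,3.766)
cell (2,4): code 1110 → (2.000,4.160)–(2.396,4.000)
cell (2,8): code 1101 → (2.310,9.000)–(2.000,8.235)
cell (2,9): code 1000 → (3.000,9.679)–(2.310,9.000)
cell (3,3): code 0110 → (3.000,3.766)–(4.000,3.911)
cell (3,9): code 1001 → (4.000,9.950)–(3.000,9.679)
cell (4,3): code 0110 → (4.000,3.911)–(5.000,3.985)
cell (4,9): code 1001 → (5.000,9.502)–(4.000,9.950)
cell (5,3): code 0110 → (5.000,3.985)–(6.000,3.410)
cell (5,5): code 1011 → (6.000,5.948)–(5.821,6.000)
cell (5,6): code 0011 → (5.821,6.000)–(5.509,7.000)
cell (5,7): code 0011 → (5.509,7.000)–(5.609,8.000)
cell (5,8): code 0011 → (5.609,8.000)–(5.435,9.000)
cell (5,9): code 0001 → (5.435,9.000)–(5.000,9.502)
cell (6,3): code 0010 → (6.000,3.410)–(6.953,4.000)
cell (6,4): code 0111 → (6.953,4.000)–(7.000,4.159)
cell (6,5): code 1001 → (7.000,5.295)–(6.000,5.948)
cell (7,4): code 0010 → (7.000,4.159)–(7.237,5.000)
cell (7,5): code 0001 → (7.237,5.000)–(7.000,5.295)
total: 26 segments, chained into 1 closed loop(s), length Σ = 20.478352

segments=26 loops=1 length=20.478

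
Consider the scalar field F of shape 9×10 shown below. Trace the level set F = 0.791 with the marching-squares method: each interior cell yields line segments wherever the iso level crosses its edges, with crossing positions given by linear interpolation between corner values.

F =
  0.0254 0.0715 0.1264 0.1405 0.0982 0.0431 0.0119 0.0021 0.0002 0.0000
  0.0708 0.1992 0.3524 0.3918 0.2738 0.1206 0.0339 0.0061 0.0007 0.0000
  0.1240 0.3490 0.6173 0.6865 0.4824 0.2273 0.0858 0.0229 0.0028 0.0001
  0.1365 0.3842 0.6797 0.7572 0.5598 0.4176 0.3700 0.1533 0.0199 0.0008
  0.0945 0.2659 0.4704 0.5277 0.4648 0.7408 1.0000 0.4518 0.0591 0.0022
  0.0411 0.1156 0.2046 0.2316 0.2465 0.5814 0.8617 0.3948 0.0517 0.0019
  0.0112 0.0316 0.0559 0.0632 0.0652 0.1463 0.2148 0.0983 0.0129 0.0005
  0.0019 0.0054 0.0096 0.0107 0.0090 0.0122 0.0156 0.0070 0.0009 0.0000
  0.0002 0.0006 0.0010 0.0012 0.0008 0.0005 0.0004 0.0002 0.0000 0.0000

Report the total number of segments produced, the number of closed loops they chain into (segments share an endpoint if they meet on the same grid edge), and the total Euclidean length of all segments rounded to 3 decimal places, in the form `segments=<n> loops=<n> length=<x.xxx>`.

segments=6 loops=1 length=4.008

cell (3,5): code 0100 → (3.668,6.000)–(4.000,5.194)
cell (3,6): code 1000 → (4.000,6.381)–(3.668,6.000)
cell (4,5): code 0110 → (4.000,5.194)–(5.000,5.748)
cell (4,6): code 1001 → (5.000,6.151)–(4.000,6.381)
cell (5,5): code 0010 → (5.000,5.748)–(5.109,6.000)
cell (5,6): code 0001 → (5.109,6.000)–(5.000,6.151)
total: 6 segments, chained into 1 closed loop(s), length Σ = 4.008237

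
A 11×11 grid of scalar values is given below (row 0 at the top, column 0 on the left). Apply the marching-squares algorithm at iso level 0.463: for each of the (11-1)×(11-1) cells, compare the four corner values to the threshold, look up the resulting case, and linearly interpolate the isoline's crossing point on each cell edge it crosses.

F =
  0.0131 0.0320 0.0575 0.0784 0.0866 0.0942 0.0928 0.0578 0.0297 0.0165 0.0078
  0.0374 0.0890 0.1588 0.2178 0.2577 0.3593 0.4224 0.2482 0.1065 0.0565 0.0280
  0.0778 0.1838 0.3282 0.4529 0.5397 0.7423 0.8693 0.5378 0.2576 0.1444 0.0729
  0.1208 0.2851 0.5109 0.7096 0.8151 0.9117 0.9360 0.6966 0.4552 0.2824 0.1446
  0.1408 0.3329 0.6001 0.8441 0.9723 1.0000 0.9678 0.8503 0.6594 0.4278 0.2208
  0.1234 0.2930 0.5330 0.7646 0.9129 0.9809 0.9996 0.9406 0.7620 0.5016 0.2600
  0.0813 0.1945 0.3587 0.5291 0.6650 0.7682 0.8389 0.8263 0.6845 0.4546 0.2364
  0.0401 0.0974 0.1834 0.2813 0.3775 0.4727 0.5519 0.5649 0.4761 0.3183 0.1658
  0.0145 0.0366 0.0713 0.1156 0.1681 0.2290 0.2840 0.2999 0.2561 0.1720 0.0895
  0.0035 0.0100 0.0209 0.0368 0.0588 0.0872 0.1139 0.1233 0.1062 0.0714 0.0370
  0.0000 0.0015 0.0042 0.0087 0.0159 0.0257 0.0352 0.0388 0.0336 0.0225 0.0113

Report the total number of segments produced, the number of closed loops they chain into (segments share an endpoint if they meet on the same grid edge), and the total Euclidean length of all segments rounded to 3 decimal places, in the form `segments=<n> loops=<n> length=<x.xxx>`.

cell (1,3): code 0100 → (1.728,4.000)–(2.000,3.116)
cell (1,4): code 1100 → (1.271,5.000)–(1.728,4.000)
cell (1,5): code 1100 → (1.091,6.000)–(1.271,5.000)
cell (1,6): code 1100 → (1.742,7.000)–(1.091,6.000)
cell (1,7): code 1000 → (2.000,7.267)–(1.742,7.000)
cell (2,1): code 0100 → (2.738,2.000)–(3.000,1.788)
cell (2,2): code 1100 → (2.039,3.000)–(2.738,2.000)
cell (2,3): code 1110 → (2.000,3.116)–(2.039,3.000)
cell (2,7): code 1001 → (3.000,7.968)–(2.000,7.267)
cell (3,1): code 0110 → (3.000,1.788)–(4.000,1.487)
cell (3,7): code 1101 → (3.038,8.000)–(3.000,7.968)
cell (3,8): code 1000 → (4.000,8.848)–(3.038,8.000)
cell (4,1): code 0110 → (4.000,1.487)–(5.000,1.708)
cell (4,8): code 1101 → (4.477,9.000)–(4.000,8.848)
cell (4,9): code 1000 → (5.000,9.160)–(4.477,9.000)
cell (5,1): code 0010 → (5.000,1.708)–(5.402,2.000)
cell (5,2): code 0111 → (5.402,2.000)–(6.000,2.612)
cell (5,8): code 1011 → (6.000,8.963)–(5.821,9.000)
cell (5,9): code 0001 → (5.821,9.000)–(5.000,9.160)
cell (6,2): code 0010 → (6.000,2.612)–(6.267,3.000)
cell (6,3): code 0011 → (6.267,3.000)–(6.703,4.000)
cell (6,4): code 0111 → (6.703,4.000)–(7.000,4.898)
cell (6,8): code 1001 → (7.000,8.083)–(6.000,8.963)
cell (7,4): code 0010 → (7.000,4.898)–(7.040,5.000)
cell (7,5): code 0011 → (7.040,5.000)–(7.332,6.000)
cell (7,6): code 0011 → (7.332,6.000)–(7.385,7.000)
cell (7,7): code 0011 → (7.385,7.000)–(7.060,8.000)
cell (7,8): code 0001 → (7.060,8.000)–(7.000,8.083)
total: 28 segments, chained into 1 closed loop(s), length Σ = 21.471738

segments=28 loops=1 length=21.472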